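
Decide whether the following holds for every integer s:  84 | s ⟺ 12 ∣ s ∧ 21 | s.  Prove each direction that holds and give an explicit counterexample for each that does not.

(⟹) If 84 ∣ s, write s = 84q. Since 84 = 7·12, s = 12·(7q), so 12 ∣ s; and since 84 = 4·21, s = 21·(4q), so 21 ∣ s.

(⟸) Suppose 12 ∣ s and 21 ∣ s. Any common multiple of 12 and 21 is a multiple of their lcm; here lcm(12, 21) = 12·21/gcd(12, 21) = 252/3 = 84, so 84 ∣ s.

Both implications hold.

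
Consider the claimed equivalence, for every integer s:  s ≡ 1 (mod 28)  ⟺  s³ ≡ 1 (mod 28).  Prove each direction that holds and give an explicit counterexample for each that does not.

(⇒) holds; (⇐) fails.

(⟸) This fails: take s = 9. Then 9³ = 729 ≡ 1 (mod 28), yet 9 ≡ 9 (mod 28), not 1.

(⟹) Suppose s ≡ 1 (mod 28). Write s = 28j + 1. Then (28j + 1)³ = 21952j³ + 2352j² + 84j + 1 = 28(784j³ + 84j² + 3j) + 1, so s³ ≡ 1 (mod 28).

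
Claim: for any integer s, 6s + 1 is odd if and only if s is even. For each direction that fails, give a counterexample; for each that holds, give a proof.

Not equivalent: only (⇐) holds.

(⟹) This fails: take s = 7. Then 6s + 1 = 43, which is odd, yet s = 7 is odd, not even.

(⟸) Suppose s is even. Since 6 is even, 6s is even for every s, so 6s + 1 has the same parity as 1, which is odd. Hence 6s + 1 is odd.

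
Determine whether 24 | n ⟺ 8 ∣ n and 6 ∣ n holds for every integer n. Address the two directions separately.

(⟹) If 24 ∣ n, write n = 24q. Since 24 = 3·8, n = 8·(3q), so 8 ∣ n; and since 24 = 4·6, n = 6·(4q), so 6 ∣ n.

(⟸) Suppose 8 ∣ n and 6 ∣ n. Any common multiple of 8 and 6 is a multiple of their lcm; here lcm(8, 6) = 8·6/gcd(8, 6) = 48/2 = 24, so 24 ∣ n.

The biconditional holds.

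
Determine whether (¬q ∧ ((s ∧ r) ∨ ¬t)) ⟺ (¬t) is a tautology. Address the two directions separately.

(→) This fails. Under r = T, t = T, s = T, q = F, the left side is true but the right side is false.

(←) This fails. Under r = F, t = F, s = F, q = T, the left side is false but the right side is true.

(⇒) fails and (⇐) fails.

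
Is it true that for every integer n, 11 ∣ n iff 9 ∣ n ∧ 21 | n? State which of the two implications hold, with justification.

Forward direction. This fails: take n = 11. Certainly 11 ∣ 11, but 9 ∤ 11.

Converse. This fails: take n = 63. Both 9 ∣ 63 and 21 ∣ 63, yet 63 is not a multiple of 11 (since 63 = 5·11 + 8), so 11 ∤ 63.

Both directions fail.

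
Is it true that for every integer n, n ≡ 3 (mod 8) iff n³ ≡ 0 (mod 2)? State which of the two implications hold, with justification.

(⟹) This fails: take n = 3. Then 3 ≡ 3 (mod 8), but 3³ = 27 ≡ 1 (mod 2), not 0.

(⟸) This fails: take n = 0. Then 0³ = 0 ≡ 0 (mod 2), yet 0 ≡ 0 (mod 8), not 3.

Neither implication holds.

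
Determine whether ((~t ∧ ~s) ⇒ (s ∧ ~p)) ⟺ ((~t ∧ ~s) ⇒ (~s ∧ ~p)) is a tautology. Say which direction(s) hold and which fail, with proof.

The forward direction holds; the converse fails.

(→) Assume the antecedent. If t is true, (~t ∧ ~s) ⇒ (~s ∧ ~p) reduces to true regardless of the other variables. If t is false, the antecedent forces (t = F, s = T, p = F) or (t = F, s = T, p = T), and (~t ∧ ~s) ⇒ (~s ∧ ~p) holds there. Either way (~t ∧ ~s) ⇒ (~s ∧ ~p) holds.

(←) This fails. Under t = F, s = F, p = F, the left side is false but the right side is true.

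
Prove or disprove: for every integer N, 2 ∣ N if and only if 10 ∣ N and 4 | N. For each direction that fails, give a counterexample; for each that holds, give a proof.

[⇐] Suppose 10 ∣ N and 4 ∣ N. Any common multiple of 10 and 4 is a multiple of their lcm; here lcm(10, 4) = 10·4/gcd(10, 4) = 40/2 = 20, so 20 ∣ N. Since 2 ∣ 20, it follows that 2 ∣ N.

[⇒] This fails: take N = 2. Certainly 2 ∣ 2, but 10 ∤ 2.

(⇒) fails; (⇐) holds.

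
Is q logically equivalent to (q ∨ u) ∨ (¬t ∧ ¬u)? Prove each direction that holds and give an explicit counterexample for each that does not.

(⟹) Assume the antecedent. If t is true, the antecedent forces (t = T, q = T, u = F) or (t = T, q = T, u = T), and (q ∨ u) ∨ (¬t ∧ ¬u) holds there. If t is false, (q ∨ u) ∨ (¬t ∧ ¬u) reduces to true regardless of the other variables. Either way (q ∨ u) ∨ (¬t ∧ ¬u) holds.

(⟸) This fails. Under t = F, q = F, u = F, the left side is false but the right side is true.

The forward direction holds; the converse fails.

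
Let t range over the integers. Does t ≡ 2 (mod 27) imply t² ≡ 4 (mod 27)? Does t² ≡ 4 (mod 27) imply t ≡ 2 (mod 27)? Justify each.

(⇒) Suppose t ≡ 2 (mod 27). Write t = 27j + 2. Then (27j + 2)² = 729j² + 108j + 4 = 27(27j² + 4j) + 4, so t² ≡ 4 (mod 27).

(⇐) This fails: take t = 25. Then 25² = 625 ≡ 4 (mod 27), yet 25 ≡ 25 (mod 27), not 2.

Only the forward direction holds.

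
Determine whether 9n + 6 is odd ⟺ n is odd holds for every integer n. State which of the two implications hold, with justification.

[⇒] Suppose 9n + 6 is odd. Since 9 is odd, 9n and n have the same parity, so 9n + 6 ≡ n + 6 (mod 2). As 6 is even, 9n + 6 is odd exactly when n is odd. Thus n is odd.

[⇐] Conversely, suppose n is odd; write n = 2j + 1. Then 9n + 6 = 9·(2j + 1) + 6 = 2·9j + 15, which is odd.

Both directions hold.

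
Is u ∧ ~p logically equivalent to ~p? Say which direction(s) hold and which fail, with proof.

[⇒] Assume the antecedent. If u is true, the antecedent forces (u = T, p = F), and ~p holds there. If u is false, the antecedent cannot hold. Either way ~p holds.

[⇐] This fails. Under u = F, p = F, the left side is false but the right side is true.

Not equivalent: only (⇒) holds.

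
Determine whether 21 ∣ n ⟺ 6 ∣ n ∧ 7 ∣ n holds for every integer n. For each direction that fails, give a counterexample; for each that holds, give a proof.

The forward direction fails; the converse holds.

(⟹) This fails: take n = 21. Certainly 21 ∣ 21, but 6 ∤ 21.

(⟸) Suppose 6 ∣ n and 7 ∣ n. Any common multiple of 6 and 7 is a multiple of their lcm; here gcd(6, 7) = 1, so lcm(6, 7) = 6·7 = 42, so 42 ∣ n. Since 21 ∣ 42, it follows that 21 ∣ n.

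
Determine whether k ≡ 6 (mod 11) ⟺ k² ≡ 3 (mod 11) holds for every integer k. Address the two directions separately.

Not equivalent: only (⇒) holds.

(←) This fails: take k = 5. Then 5² = 25 ≡ 3 (mod 11), yet 5 ≡ 5 (mod 11), not 6.

(→) Suppose k ≡ 6 (mod 11). Write k = 11j + 6. Then (11j + 6)² = 121j² + 132j + 36 = 11(11j² + 12j + 3) + 3, so k² ≡ 3 (mod 11).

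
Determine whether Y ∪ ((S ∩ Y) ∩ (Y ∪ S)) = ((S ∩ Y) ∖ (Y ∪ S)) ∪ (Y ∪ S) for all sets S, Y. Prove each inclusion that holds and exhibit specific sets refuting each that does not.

Only the forward inclusion holds.

(⟸) This inclusion fails. Take S = {1}, Y = ∅; then 1 ∈ ((S ∩ Y) ∖ (Y ∪ S)) ∪ (Y ∪ S) but 1 ∉ Y ∪ ((S ∩ Y) ∩ (Y ∪ S)).

(⟹) Let x ∈ Y ∪ ((S ∩ Y) ∩ (Y ∪ S)). Then either x ∈ Y and x ∉ S; or x ∈ S ∩ Y. In each case x ∈ ((S ∩ Y) ∖ (Y ∪ S)) ∪ (Y ∪ S), so Y ∪ ((S ∩ Y) ∩ (Y ∪ S)) ⊆ ((S ∩ Y) ∖ (Y ∪ S)) ∪ (Y ∪ S).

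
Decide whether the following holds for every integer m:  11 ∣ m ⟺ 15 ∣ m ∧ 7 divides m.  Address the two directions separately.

(→) This fails: take m = 11. Certainly 11 ∣ 11, but 15 ∤ 11.

(←) This fails: take m = 105. Both 15 ∣ 105 and 7 ∣ 105, yet 105 is not a multiple of 11 (since 105 = 9·11 + 6), so 11 ∤ 105.

(⇒) fails and (⇐) fails.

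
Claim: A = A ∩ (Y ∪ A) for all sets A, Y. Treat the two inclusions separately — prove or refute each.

(⊇) Let x ∈ A ∩ (Y ∪ A). Then either x ∈ A and x ∉ Y; or x ∈ A ∩ Y. In each case x ∈ A, so A ∩ (Y ∪ A) ⊆ A.

(⊆) Let x ∈ A. Then either x ∈ A and x ∉ Y; or x ∈ A ∩ Y. In each case x ∈ A ∩ (Y ∪ A), so A ⊆ A ∩ (Y ∪ A).

Both inclusions hold.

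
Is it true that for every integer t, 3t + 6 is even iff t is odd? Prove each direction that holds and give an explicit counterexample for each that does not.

Neither implication holds.

[⇒] This fails: t = 0 gives 3t + 6 = 6, which is even, but 0 is even, not odd.

[⇐] This also fails: t = 3 is odd, but 3t + 6 = 15 is odd, not even.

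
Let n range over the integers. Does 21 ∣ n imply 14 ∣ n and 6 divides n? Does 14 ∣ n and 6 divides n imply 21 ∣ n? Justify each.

The forward direction fails; the converse holds.

(⟸) Suppose 14 ∣ n and 6 ∣ n. Any common multiple of 14 and 6 is a multiple of their lcm; here lcm(14, 6) = 14·6/gcd(14, 6) = 84/2 = 42, so 42 ∣ n. Since 21 ∣ 42, it follows that 21 ∣ n.

(⟹) This fails: take n = 21. Certainly 21 ∣ 21, but 14 ∤ 21.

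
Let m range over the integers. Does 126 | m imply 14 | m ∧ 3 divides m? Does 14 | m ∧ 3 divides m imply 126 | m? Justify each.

(⇒) If 126 ∣ m, write m = 126q. Since 126 = 9·14, m = 14·(9q), so 14 ∣ m; and since 126 = 42·3, m = 3·(42q), so 3 ∣ m.

(⇐) This fails: take m = 42. Both 14 ∣ 42 and 3 ∣ 42, yet 42 is not a multiple of 126 (since 42 = 0·126 + 42), so 126 ∤ 42.

Only the forward implication holds.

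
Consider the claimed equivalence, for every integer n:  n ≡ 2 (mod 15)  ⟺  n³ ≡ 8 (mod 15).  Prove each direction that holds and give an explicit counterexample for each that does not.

(⇒) Suppose n ≡ 2 (mod 15). Write n = 15j + 2. Then (15j + 2)³ = 3375j³ + 1350j² + 180j + 8 = 15(225j³ + 90j² + 12j) + 8, so n³ ≡ 8 (mod 15).

(⇐) Conversely, suppose n³ ≡ 8 (mod 15). The only residue r in {0, …, 14} with r³ ≡ 8 (mod 15) is r = 2, so n ≡ 2 (mod 15).

Equivalent; both directions hold.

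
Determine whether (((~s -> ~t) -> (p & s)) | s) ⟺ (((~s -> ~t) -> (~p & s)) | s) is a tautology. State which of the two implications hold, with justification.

Both implications hold.

Forward direction. Assume the antecedent. If s is true, ((~s -> ~t) -> (~p & s)) | s reduces to true regardless of the other variables. If s is false, the antecedent forces (s = F, p = F, t = T) or (s = F, p = T, t = T), and ((~s -> ~t) -> (~p & s)) | s holds there. Either way ((~s -> ~t) -> (~p & s)) | s holds.

Converse. Assume the antecedent. If s is true, ((~s -> ~t) -> (p & s)) | s reduces to true regardless of the other variables. If s is false, the antecedent forces (s = F, p = F, t = T) or (s = F, p = T, t = T), and ((~s -> ~t) -> (p & s)) | s holds there. Either way ((~s -> ~t) -> (p & s)) | s holds.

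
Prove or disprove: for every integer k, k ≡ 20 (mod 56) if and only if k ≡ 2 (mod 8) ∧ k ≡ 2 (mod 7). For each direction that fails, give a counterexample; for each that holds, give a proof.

Both directions fail.

(→) This fails: k = 20 gives 20 ≡ 20 (mod 56) but 20 ≡ 4 (mod 8), so the conjunction on the right does not hold.

(←) This fails: k = 2 satisfies both congruences on the right (2 ≡ 2 mod 8 and 2 ≡ 2 mod 7) yet 2 ≡ 2 (mod 56), not 20.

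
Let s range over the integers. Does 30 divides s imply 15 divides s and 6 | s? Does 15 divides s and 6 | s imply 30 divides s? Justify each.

Converse. Suppose 15 ∣ s and 6 ∣ s. Any common multiple of 15 and 6 is a multiple of their lcm; here lcm(15, 6) = 15·6/gcd(15, 6) = 90/3 = 30, so 30 ∣ s.

Forward direction. If 30 ∣ s, write s = 30q. Since 30 = 2·15, s = 15·(2q), so 15 ∣ s; and since 30 = 5·6, s = 6·(5q), so 6 ∣ s.

Both implications hold.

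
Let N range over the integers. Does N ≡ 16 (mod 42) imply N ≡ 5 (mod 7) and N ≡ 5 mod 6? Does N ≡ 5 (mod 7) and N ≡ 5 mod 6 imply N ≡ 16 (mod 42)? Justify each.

(⇒) This fails: N = 16 gives 16 ≡ 16 (mod 42) but 16 ≡ 2 (mod 7), so the conjunction on the right does not hold.

(⇐) This fails: N = 5 satisfies both congruences on the right (5 ≡ 5 mod 7 and 5 ≡ 5 mod 6) yet 5 ≡ 5 (mod 42), not 16.

Neither direction holds.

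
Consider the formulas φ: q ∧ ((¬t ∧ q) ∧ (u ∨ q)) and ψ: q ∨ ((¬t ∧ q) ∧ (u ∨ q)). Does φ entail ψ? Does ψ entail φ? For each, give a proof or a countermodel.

(⇒) holds; (⇐) fails.

[⇒] Assume the antecedent. If q is true, q ∨ ((¬t ∧ q) ∧ (u ∨ q)) reduces to true regardless of the other variables. If q is false, the antecedent cannot hold. Either way q ∨ ((¬t ∧ q) ∧ (u ∨ q)) holds.

[⇐] This fails. Under q = T, u = F, t = T, the left side is false but the right side is true.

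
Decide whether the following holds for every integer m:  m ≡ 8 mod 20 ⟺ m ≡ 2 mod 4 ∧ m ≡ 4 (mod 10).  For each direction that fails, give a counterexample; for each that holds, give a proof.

Forward direction. This fails: m = 8 gives 8 ≡ 8 (mod 20) but 8 ≡ 0 (mod 4), so the conjunction on the right does not hold.

Converse. This fails: m = 14 satisfies both congruences on the right (14 ≡ 2 mod 4 and 14 ≡ 4 mod 10) yet 14 ≡ 14 (mod 20), not 8.

Neither direction holds.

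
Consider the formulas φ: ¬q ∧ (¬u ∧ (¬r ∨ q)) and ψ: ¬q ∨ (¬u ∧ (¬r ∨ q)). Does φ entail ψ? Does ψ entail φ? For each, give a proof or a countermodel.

Only the forward implication holds.

Forward direction. Assume the antecedent. If u is true, the antecedent cannot hold. If u is false, ¬q ∨ (¬u ∧ (¬r ∨ q)) reduces to true regardless of the other variables. Either way ¬q ∨ (¬u ∧ (¬r ∨ q)) holds.

Converse. This fails. Under u = T, q = F, r = F, the left side is false but the right side is true.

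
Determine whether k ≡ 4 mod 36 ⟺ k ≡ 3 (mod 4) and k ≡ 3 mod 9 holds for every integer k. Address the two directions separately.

Neither implication holds.

Forward direction. This fails: k = 4 gives 4 ≡ 4 (mod 36) but 4 ≡ 0 (mod 4), so the conjunction on the right does not hold.

Converse. This fails: k = 3 satisfies both congruences on the right (3 ≡ 3 mod 4 and 3 ≡ 3 mod 9) yet 3 ≡ 3 (mod 36), not 4.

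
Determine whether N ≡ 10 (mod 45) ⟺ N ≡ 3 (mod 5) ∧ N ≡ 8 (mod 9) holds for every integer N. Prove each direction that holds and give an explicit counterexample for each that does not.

[⇒] This fails: N = 10 gives 10 ≡ 10 (mod 45) but 10 ≡ 0 (mod 5), so the conjunction on the right does not hold.

[⇐] This fails: N = 8 satisfies both congruences on the right (8 ≡ 3 mod 5 and 8 ≡ 8 mod 9) yet 8 ≡ 8 (mod 45), not 10.

Both directions fail.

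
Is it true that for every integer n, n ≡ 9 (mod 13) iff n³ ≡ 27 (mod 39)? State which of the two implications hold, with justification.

Neither direction holds.

[⇒] This fails: take n = 22. Then 22 ≡ 9 (mod 13), but 22³ = 10648 ≡ 1 (mod 39), not 27.

[⇐] This fails: take n = 3. Then 3³ = 27 ≡ 27 (mod 39), yet 3 ≡ 3 (mod 13), not 9.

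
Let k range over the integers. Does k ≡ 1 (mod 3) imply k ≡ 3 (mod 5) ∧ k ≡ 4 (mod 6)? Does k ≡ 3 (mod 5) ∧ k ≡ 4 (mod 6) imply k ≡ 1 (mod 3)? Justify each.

[⇒] This fails: k = 1 gives 1 ≡ 1 (mod 3) but 1 ≡ 1 (mod 5), so the conjunction on the right does not hold.

[⇐] Conversely, if k ≡ 3 (mod 5) and k ≡ 4 (mod 6), then by the Chinese remainder theorem k ≡ 28 (mod 30). Since 28 ≡ 1 (mod 3) and 3 ∣ 30, we get k ≡ 1 (mod 3).

The forward direction fails; the converse holds.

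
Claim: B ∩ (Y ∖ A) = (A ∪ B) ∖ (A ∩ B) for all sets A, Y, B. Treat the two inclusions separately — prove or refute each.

(⊆) Let x ∈ B ∩ (Y ∖ A). Then x ∈ Y ∩ B and x ∉ A, from which x ∈ (A ∪ B) ∖ (A ∩ B).

(⊇) This inclusion fails. Take A = {1}, Y = ∅, B = ∅; then 1 ∈ (A ∪ B) ∖ (A ∩ B) but 1 ∉ B ∩ (Y ∖ A).

The sets are not equal: only the forward inclusion holds.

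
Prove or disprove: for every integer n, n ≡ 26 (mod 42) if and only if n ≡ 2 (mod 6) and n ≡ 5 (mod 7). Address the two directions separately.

(⟹) Suppose n ≡ 26 (mod 42); write n = 42j + 26. Since 6 ∣ 42, reducing mod 6 gives n ≡ 26 ≡ 2 (mod 6); since 7 ∣ 42, reducing mod 7 gives n ≡ 26 ≡ 5 (mod 7).

(⟸) Conversely, if n ≡ 2 (mod 6) and n ≡ 5 (mod 7), then by the Chinese remainder theorem n ≡ 26 (mod 42). This is exactly n ≡ 26 (mod 42).

The biconditional holds.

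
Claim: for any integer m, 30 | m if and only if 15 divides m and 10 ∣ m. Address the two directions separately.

Equivalent; both directions hold.

(⇒) If 30 ∣ m, write m = 30q. Since 30 = 2·15, m = 15·(2q), so 15 ∣ m; and since 30 = 3·10, m = 10·(3q), so 10 ∣ m.

(⇐) Suppose 15 ∣ m and 10 ∣ m. Any common multiple of 15 and 10 is a multiple of their lcm; here lcm(15, 10) = 15·10/gcd(15, 10) = 150/5 = 30, so 30 ∣ m.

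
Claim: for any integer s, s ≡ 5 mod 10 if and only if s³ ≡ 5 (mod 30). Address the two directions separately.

Only the reverse direction holds.

(⇒) This fails: take s = 15. Then 15 ≡ 5 (mod 10), but 15³ = 3375 ≡ 15 (mod 30), not 5.

(⇐) Conversely, the residues r modulo 30 with r³ ≡ 5 (mod 30) are exactly {5}, and each is ≡ 5 (mod 10).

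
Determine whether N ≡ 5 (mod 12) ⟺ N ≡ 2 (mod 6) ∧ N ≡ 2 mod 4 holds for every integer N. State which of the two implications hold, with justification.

(→) This fails: N = 5 gives 5 ≡ 5 (mod 12) but 5 ≡ 5 (mod 6), so the conjunction on the right does not hold.

(←) This fails: N = 2 satisfies both congruences on the right (2 ≡ 2 mod 6 and 2 ≡ 2 mod 4) yet 2 ≡ 2 (mod 12), not 5.

Neither implication holds.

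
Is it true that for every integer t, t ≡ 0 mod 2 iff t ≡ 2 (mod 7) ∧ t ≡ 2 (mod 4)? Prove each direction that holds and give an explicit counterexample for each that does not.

Not equivalent: only (⇐) holds.

(⟸) If t ≡ 2 (mod 7) and t ≡ 2 (mod 4), then by the Chinese remainder theorem t ≡ 2 (mod 28). Since 2 ≡ 0 (mod 2) and 2 ∣ 28, we get t ≡ 0 (mod 2).

(⟹) This fails: t = 0 gives 0 ≡ 0 (mod 2) but 0 ≡ 0 (mod 7), so the conjunction on the right does not hold.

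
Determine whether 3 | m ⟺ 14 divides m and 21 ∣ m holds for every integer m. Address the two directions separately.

The forward direction fails; the converse holds.

(←) Suppose 14 ∣ m and 21 ∣ m. Any common multiple of 14 and 21 is a multiple of their lcm; here lcm(14, 21) = 14·21/gcd(14, 21) = 294/7 = 42, so 42 ∣ m. Since 3 ∣ 42, it follows that 3 ∣ m.

(→) This fails: take m = 3. Certainly 3 ∣ 3, but 14 ∤ 3.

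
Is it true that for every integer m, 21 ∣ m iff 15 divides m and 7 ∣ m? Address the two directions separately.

(⇒) This fails: take m = 21. Certainly 21 ∣ 21, but 15 ∤ 21.

(⇐) Suppose 15 ∣ m and 7 ∣ m. Any common multiple of 15 and 7 is a multiple of their lcm; here gcd(15, 7) = 1, so lcm(15, 7) = 15·7 = 105, so 105 ∣ m. Since 21 ∣ 105, it follows that 21 ∣ m.

Only the converse holds.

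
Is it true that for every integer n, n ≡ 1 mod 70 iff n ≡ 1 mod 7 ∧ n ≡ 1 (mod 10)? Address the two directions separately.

[⇒] Suppose n ≡ 1 (mod 70); write n = 70j + 1. Since 7 ∣ 70, reducing mod 7 gives n ≡ 1 (mod 7); since 10 ∣ 70, reducing mod 10 gives n ≡ 1 (mod 10).

[⇐] Conversely, if n ≡ 1 (mod 7) and n ≡ 1 (mod 10), then by the Chinese remainder theorem n ≡ 1 (mod 70). This is exactly n ≡ 1 (mod 70).

Both directions hold.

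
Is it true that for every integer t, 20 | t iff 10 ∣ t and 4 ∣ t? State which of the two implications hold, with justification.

(⟹) If 20 ∣ t, write t = 20q. Since 20 = 2·10, t = 10·(2q), so 10 ∣ t; and since 20 = 5·4, t = 4·(5q), so 4 ∣ t.

(⟸) Suppose 10 ∣ t and 4 ∣ t. Any common multiple of 10 and 4 is a multiple of their lcm; here lcm(10, 4) = 10·4/gcd(10, 4) = 40/2 = 20, so 20 ∣ t.

Both implications hold.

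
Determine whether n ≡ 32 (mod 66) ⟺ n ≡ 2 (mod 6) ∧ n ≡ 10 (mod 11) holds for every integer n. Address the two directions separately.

Equivalent; both directions hold.

Converse. If n ≡ 2 (mod 6) and n ≡ 10 (mod 11), then by the Chinese remainder theorem n ≡ 32 (mod 66). This is exactly n ≡ 32 (mod 66).

Forward direction. Suppose n ≡ 32 (mod 66); write n = 66j + 32. Since 6 ∣ 66, reducing mod 6 gives n ≡ 32 ≡ 2 (mod 6); since 11 ∣ 66, reducing mod 11 gives n ≡ 32 ≡ 10 (mod 11).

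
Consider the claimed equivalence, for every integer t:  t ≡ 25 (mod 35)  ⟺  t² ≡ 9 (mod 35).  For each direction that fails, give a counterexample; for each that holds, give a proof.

Neither direction holds.

(→) This fails: take t = 25. Then 25 ≡ 25 (mod 35), but 25² = 625 ≡ 30 (mod 35), not 9.

(←) This fails: take t = 3. Then 3² = 9 ≡ 9 (mod 35), yet 3 ≡ 3 (mod 35), not 25.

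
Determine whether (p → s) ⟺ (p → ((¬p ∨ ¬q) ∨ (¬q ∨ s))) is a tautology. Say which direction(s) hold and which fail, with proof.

Only the forward implication holds.

[⇒] Assume the antecedent. If p is true, the antecedent forces (p = T, q = F, s = T) or (p = T, q = T, s = T), and p → ((¬p ∨ ¬q) ∨ (¬q ∨ s)) holds there. If p is false, p → ((¬p ∨ ¬q) ∨ (¬q ∨ s)) reduces to true regardless of the other variables. Either way p → ((¬p ∨ ¬q) ∨ (¬q ∨ s)) holds.

[⇐] This fails. Under p = T, q = F, s = F, the left side is false but the right side is true.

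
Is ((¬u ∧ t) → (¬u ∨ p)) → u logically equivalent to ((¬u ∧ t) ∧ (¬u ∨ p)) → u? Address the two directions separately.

(⟹) Assume the antecedent. If t is true, the antecedent forces (t = T, u = T, p = F) or (t = T, u = T, p = T), and ((¬u ∧ t) ∧ (¬u ∨ p)) → u holds there. If t is false, ((¬u ∧ t) ∧ (¬u ∨ p)) → u reduces to true regardless of the other variables. Either way ((¬u ∧ t) ∧ (¬u ∨ p)) → u holds.

(⟸) This fails. Under t = F, u = F, p = F, the left side is false but the right side is true.

The forward direction holds; the converse fails.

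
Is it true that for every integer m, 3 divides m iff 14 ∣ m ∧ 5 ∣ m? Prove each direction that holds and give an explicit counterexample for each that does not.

Forward direction. This fails: take m = 3. Certainly 3 ∣ 3, but 14 ∤ 3.

Converse. This fails: take m = 70. Both 14 ∣ 70 and 5 ∣ 70, yet 70 is not a multiple of 3 (since 70 = 23·3 + 1), so 3 ∤ 70.

(⇒) fails and (⇐) fails.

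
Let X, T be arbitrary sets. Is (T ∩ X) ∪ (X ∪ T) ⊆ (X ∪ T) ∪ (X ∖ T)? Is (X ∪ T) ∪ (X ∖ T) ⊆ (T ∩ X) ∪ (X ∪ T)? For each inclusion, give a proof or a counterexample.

Forward inclusion. Let x ∈ (T ∩ X) ∪ (X ∪ T). Then either x ∈ X and x ∉ T; or x ∈ T and x ∉ X; or x ∈ X ∩ T. In each case x ∈ (X ∪ T) ∪ (X ∖ T), so (T ∩ X) ∪ (X ∪ T) ⊆ (X ∪ T) ∪ (X ∖ T).

Reverse inclusion. Let x ∈ (X ∪ T) ∪ (X ∖ T). Then either x ∈ X and x ∉ T; or x ∈ T and x ∉ X; or x ∈ X ∩ T. In each case x ∈ (T ∩ X) ∪ (X ∪ T), so (X ∪ T) ∪ (X ∖ T) ⊆ (T ∩ X) ∪ (X ∪ T).

Both inclusions hold; the sets are equal.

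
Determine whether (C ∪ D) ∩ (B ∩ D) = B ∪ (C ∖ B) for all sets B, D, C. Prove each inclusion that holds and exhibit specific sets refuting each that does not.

Only the forward inclusion holds.

Forward inclusion. Let x ∈ (C ∪ D) ∩ (B ∩ D). Then either x ∈ B ∩ D and x ∉ C; or x ∈ B ∩ D ∩ C. In each case x ∈ B ∪ (C ∖ B), so (C ∪ D) ∩ (B ∩ D) ⊆ B ∪ (C ∖ B).

Reverse inclusion. This inclusion fails. Take B = {1}, D = ∅, C = ∅; then 1 ∈ B ∪ (C ∖ B) but 1 ∉ (C ∪ D) ∩ (B ∩ D).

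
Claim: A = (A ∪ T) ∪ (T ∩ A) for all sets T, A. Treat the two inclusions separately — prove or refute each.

Only the forward inclusion holds.

(⊆) Let x ∈ A. Then either x ∈ A and x ∉ T; or x ∈ T ∩ A. In each case x ∈ (A ∪ T) ∪ (T ∩ A), so A ⊆ (A ∪ T) ∪ (T ∩ A).

(⊇) This inclusion fails. Take T = {1}, A = ∅; then 1 ∈ (A ∪ T) ∪ (T ∩ A) but 1 ∉ A.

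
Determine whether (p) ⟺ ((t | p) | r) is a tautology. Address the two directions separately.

Not equivalent: only (⇒) holds.

(⟸) This fails. Under r = T, t = F, p = F, the left side is false but the right side is true.

(⟹) Assume the antecedent. If r is true, (t | p) | r reduces to true regardless of the other variables. If r is false, the antecedent forces (r = F, t = F, p = T) or (r = F, t = T, p = T), and (t | p) | r holds there. Either way (t | p) | r holds.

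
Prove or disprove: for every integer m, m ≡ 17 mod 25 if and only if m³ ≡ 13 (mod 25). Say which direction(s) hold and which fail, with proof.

(⟹) Suppose m ≡ 17 mod 25. Write m = 25j + 17. Then (25j + 17)³ = 15625j³ + 31875j² + 21675j + 4913 = 25(625j³ + 1275j² + 867j + 196) + 13, so m³ ≡ 13 (mod 25).

(⟸) Conversely, suppose m³ ≡ 13 (mod 25). The only residue r in {0, …, 24} with r³ ≡ 13 (mod 25) is r = 17, so m ≡ 17 (mod 25).

Equivalent; both directions hold.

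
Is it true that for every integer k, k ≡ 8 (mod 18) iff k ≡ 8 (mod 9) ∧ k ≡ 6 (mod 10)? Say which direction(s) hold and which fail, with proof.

[⇒] This fails: k = 8 gives 8 ≡ 8 (mod 18) but 8 ≡ 8 (mod 10), so the conjunction on the right does not hold.

[⇐] Conversely, if k ≡ 8 (mod 9) and k ≡ 6 (mod 10), then by the Chinese remainder theorem k ≡ 26 (mod 90). Since 26 ≡ 8 (mod 18) and 18 ∣ 90, we get k ≡ 8 (mod 18).

(⇒) fails; (⇐) holds.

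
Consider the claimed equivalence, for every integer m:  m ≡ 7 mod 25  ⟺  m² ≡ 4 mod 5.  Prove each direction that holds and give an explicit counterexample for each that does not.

(⟹) Suppose m ≡ 7 (mod 25). Then m² ≡ 7² = 49 (mod 25), and since 5 ∣ 25, also m² ≡ 4 (mod 5).

(⟸) This fails: take m = 2. Then 2² = 4 ≡ 4 (mod 5), yet 2 ≡ 2 (mod 25), not 7.

Only the forward direction holds.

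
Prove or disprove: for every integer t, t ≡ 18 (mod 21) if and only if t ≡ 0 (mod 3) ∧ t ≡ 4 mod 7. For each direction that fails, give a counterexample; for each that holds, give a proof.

[⇐] If t ≡ 0 (mod 3) and t ≡ 4 (mod 7), then by the Chinese remainder theorem t ≡ 18 (mod 21). This is exactly t ≡ 18 (mod 21).

[⇒] Suppose t ≡ 18 (mod 21); write t = 21j + 18. Since 3 ∣ 21, reducing mod 3 gives t ≡ 18 ≡ 0 (mod 3); since 7 ∣ 21, reducing mod 7 gives t ≡ 18 ≡ 4 (mod 7).

Both directions hold.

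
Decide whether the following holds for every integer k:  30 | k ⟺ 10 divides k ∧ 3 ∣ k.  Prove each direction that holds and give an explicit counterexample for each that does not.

Converse. Suppose 10 ∣ k and 3 ∣ k. Any common multiple of 10 and 3 is a multiple of their lcm; here gcd(10, 3) = 1, so lcm(10, 3) = 10·3 = 30, so 30 ∣ k.

Forward direction. If 30 ∣ k, write k = 30q. Since 30 = 3·10, k = 10·(3q), so 10 ∣ k; and since 30 = 10·3, k = 3·(10q), so 3 ∣ k.

Both implications hold.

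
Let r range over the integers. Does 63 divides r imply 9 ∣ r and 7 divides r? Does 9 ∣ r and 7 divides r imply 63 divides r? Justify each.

Both directions hold.

(⇒) If 63 ∣ r, write r = 63q. Since 63 = 7·9, r = 9·(7q), so 9 ∣ r; and since 63 = 9·7, r = 7·(9q), so 7 ∣ r.

(⇐) Suppose 9 ∣ r and 7 ∣ r. Any common multiple of 9 and 7 is a multiple of their lcm; here gcd(9, 7) = 1, so lcm(9, 7) = 9·7 = 63, so 63 ∣ r.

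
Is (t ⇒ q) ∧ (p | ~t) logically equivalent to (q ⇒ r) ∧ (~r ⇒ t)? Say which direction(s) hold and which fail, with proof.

Both directions fail.

(→) This fails. Under q = F, t = F, r = F, p = F, the left side is true but the right side is false.

(←) This fails. Under q = F, t = T, r = F, p = F, the left side is false but the right side is true.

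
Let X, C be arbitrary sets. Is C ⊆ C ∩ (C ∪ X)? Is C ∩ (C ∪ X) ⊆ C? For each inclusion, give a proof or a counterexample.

(⟸) Let x ∈ C ∩ (C ∪ X). Then either x ∈ C and x ∉ X; or x ∈ X ∩ C. In each case x ∈ C, so C ∩ (C ∪ X) ⊆ C.

(⟹) Let x ∈ C. Then either x ∈ C and x ∉ X; or x ∈ X ∩ C. In each case x ∈ C ∩ (C ∪ X), so C ⊆ C ∩ (C ∪ X).

The two sets are equal.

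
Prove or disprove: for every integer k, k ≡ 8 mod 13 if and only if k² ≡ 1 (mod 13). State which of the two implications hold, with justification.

(→) This fails: take k = 8. Then 8 ≡ 8 (mod 13), but 8² = 64 ≡ 12 (mod 13), not 1.

(←) This fails: take k = 1. Then 1² = 1 ≡ 1 (mod 13), yet 1 ≡ 1 (mod 13), not 8.

Neither implication holds.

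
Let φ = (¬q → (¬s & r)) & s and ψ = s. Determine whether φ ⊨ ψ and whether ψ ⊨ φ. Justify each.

The forward direction holds; the converse fails.

(⇐) This fails. Under r = F, q = F, s = T, the left side is false but the right side is true.

(⇒) Assume the antecedent. If r is true, the antecedent forces (r = T, q = T, s = T), and s holds there. If r is false, the antecedent forces (r = F, q = T, s = T), and s holds there. Either way s holds.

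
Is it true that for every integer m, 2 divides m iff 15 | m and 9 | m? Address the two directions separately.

Both directions fail.

[⇒] This fails: take m = 2. Certainly 2 ∣ 2, but 15 ∤ 2.

[⇐] This fails: take m = 45. Both 15 ∣ 45 and 9 ∣ 45, yet 45 is not a multiple of 2 (since 45 = 22·2 + 1), so 2 ∤ 45.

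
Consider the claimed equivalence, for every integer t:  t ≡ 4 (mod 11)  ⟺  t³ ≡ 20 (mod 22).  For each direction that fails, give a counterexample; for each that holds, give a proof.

Only the reverse direction holds.

(⟹) This fails: take t = 15. Then 15 ≡ 4 (mod 11), but 15³ = 3375 ≡ 9 (mod 22), not 20.

(⟸) Conversely, the residues r modulo 22 with r³ ≡ 20 (mod 22) are exactly {4}, and each is ≡ 4 (mod 11).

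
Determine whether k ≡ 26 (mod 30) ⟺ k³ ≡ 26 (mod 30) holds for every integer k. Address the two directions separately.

(→) Suppose k ≡ 26 (mod 30). Write k = 30j + 26. Then (30j + 26)³ = 27000j³ + 70200j² + 60840j + 17576 = 30(900j³ + 2340j² + 2028j + 585) + 26, so k³ ≡ 26 (mod 30).

(←) Conversely, suppose k³ ≡ 26 (mod 30). The only residue r in {0, …, 29} with r³ ≡ 26 (mod 30) is r = 26, so k ≡ 26 (mod 30).

Both directions hold.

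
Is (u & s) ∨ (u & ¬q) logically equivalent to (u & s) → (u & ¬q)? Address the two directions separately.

Forward direction. This fails. Under q = T, s = T, u = T, the left side is true but the right side is false.

Converse. This fails. Under q = F, s = F, u = F, the left side is false but the right side is true.

Neither direction holds.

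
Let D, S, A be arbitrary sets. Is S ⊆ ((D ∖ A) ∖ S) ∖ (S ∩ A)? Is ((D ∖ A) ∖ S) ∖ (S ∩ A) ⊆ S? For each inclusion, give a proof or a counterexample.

(⊆) fails and (⊇) fails.

(⟹) This inclusion fails. Take D = ∅, S = {1}, A = ∅; then 1 ∈ S but 1 ∉ ((D ∖ A) ∖ S) ∖ (S ∩ A).

(⟸) This inclusion fails. Take D = {1}, S = ∅, A = ∅; then 1 ∈ ((D ∖ A) ∖ S) ∖ (S ∩ A) but 1 ∉ S.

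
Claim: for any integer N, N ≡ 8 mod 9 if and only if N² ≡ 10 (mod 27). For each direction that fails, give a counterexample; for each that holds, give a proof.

Both directions fail.

[⇒] This fails: take N = 17. Then 17 ≡ 8 (mod 9), but 17² = 289 ≡ 19 (mod 27), not 10.

[⇐] This fails: take N = 19. Then 19² = 361 ≡ 10 (mod 27), yet 19 ≡ 1 (mod 9), not 8.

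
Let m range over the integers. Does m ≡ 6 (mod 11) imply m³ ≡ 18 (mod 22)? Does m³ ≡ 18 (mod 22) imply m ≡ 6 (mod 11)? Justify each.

(⇒) fails; (⇐) holds.

Converse. The residues r modulo 22 with r³ ≡ 18 (mod 22) are exactly {6}, and each is ≡ 6 (mod 11).

Forward direction. This fails: take m = 17. Then 17 ≡ 6 (mod 11), but 17³ = 4913 ≡ 7 (mod 22), not 18.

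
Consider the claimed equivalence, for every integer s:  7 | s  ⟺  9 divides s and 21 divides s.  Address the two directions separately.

Forward direction. This fails: take s = 7. Certainly 7 ∣ 7, but 9 ∤ 7.

Converse. Suppose 9 ∣ s and 21 ∣ s. Any common multiple of 9 and 21 is a multiple of their lcm; here lcm(9, 21) = 9·21/gcd(9, 21) = 189/3 = 63, so 63 ∣ s. Since 7 ∣ 63, it follows that 7 ∣ s.

(⇒) fails; (⇐) holds.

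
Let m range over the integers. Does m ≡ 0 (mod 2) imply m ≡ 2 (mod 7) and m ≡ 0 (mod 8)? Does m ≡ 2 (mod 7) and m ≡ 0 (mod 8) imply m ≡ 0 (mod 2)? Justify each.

(→) This fails: m = 0 gives 0 ≡ 0 (mod 2) but 0 ≡ 0 (mod 7), so the conjunction on the right does not hold.

(←) Conversely, if m ≡ 2 (mod 7) and m ≡ 0 (mod 8), then by the Chinese remainder theorem m ≡ 16 (mod 56). Since 16 ≡ 0 (mod 2) and 2 ∣ 56, we get m ≡ 0 (mod 2).

Only the converse holds.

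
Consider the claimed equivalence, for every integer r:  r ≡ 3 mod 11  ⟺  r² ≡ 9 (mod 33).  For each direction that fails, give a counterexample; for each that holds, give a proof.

Both directions fail.

(→) This fails: take r = 14. Then 14 ≡ 3 (mod 11), but 14² = 196 ≡ 31 (mod 33), not 9.

(←) This fails: take r = 30. Then 30² = 900 ≡ 9 (mod 33), yet 30 ≡ 8 (mod 11), not 3.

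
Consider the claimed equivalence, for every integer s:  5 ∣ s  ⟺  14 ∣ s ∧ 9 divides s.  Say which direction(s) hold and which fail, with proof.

Neither direction holds.

[⇒] This fails: take s = 5. Certainly 5 ∣ 5, but 14 ∤ 5.

[⇐] This fails: take s = 126. Both 14 ∣ 126 and 9 ∣ 126, yet 126 is not a multiple of 5 (since 126 = 25·5 + 1), so 5 ∤ 126.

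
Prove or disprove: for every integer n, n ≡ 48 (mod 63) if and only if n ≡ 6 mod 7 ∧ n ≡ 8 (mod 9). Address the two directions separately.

Neither direction holds.

[⇒] This fails: n = 48 gives 48 ≡ 48 (mod 63) but 48 ≡ 3 (mod 9), so the conjunction on the right does not hold.

[⇐] This fails: n = 62 satisfies both congruences on the right (62 ≡ 6 mod 7 and 62 ≡ 8 mod 9) yet 62 ≡ 62 (mod 63), not 48.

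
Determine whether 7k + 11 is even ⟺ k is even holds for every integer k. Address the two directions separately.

(→) This fails: k = 5 gives 7k + 11 = 46, which is even, but 5 is odd, not even.

(←) This also fails: k = 0 is even, but 7k + 11 = 11 is odd, not even.

Neither direction holds.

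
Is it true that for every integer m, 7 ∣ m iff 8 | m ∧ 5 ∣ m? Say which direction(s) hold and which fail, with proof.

(⟹) This fails: take m = 7. Certainly 7 ∣ 7, but 8 ∤ 7.

(⟸) This fails: take m = 40. Both 8 ∣ 40 and 5 ∣ 40, yet 40 is not a multiple of 7 (since 40 = 5·7 + 5), so 7 ∤ 40.

Neither direction holds.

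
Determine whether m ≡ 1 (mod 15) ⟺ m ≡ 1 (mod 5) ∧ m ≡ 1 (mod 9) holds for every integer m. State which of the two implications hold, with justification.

Only the converse holds.

Converse. If m ≡ 1 (mod 5) and m ≡ 1 (mod 9), then by the Chinese remainder theorem m ≡ 1 (mod 45). Since 1 ≡ 1 (mod 15) and 15 ∣ 45, we get m ≡ 1 (mod 15).

Forward direction. This fails: m = 16 gives 16 ≡ 1 (mod 15) but 16 ≡ 7 (mod 9), so the conjunction on the right does not hold.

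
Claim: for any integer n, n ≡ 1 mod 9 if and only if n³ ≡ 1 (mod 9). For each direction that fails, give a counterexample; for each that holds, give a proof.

Only the forward implication holds.

(⇒) Suppose n ≡ 1 mod 9. Write n = 9j + 1. Then (9j + 1)³ = 729j³ + 243j² + 27j + 1 = 9(81j³ + 27j² + 3j) + 1, so n³ ≡ 1 (mod 9).

(⇐) This fails: take n = 4. Then 4³ = 64 ≡ 1 (mod 9), yet 4 ≡ 4 (mod 9), not 1.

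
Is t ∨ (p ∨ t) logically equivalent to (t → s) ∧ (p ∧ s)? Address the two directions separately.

(⟸) Assume the antecedent. If p is true, t ∨ (p ∨ t) reduces to true regardless of the other variables. If p is false, the antecedent cannot hold. Either way t ∨ (p ∨ t) holds.

(⟹) This fails. Under p = T, t = F, s = F, the left side is true but the right side is false.

The forward direction fails; the converse holds.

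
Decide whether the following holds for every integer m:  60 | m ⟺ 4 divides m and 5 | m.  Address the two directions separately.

(⟹) If 60 ∣ m, write m = 60q. Since 60 = 15·4, m = 4·(15q), so 4 ∣ m; and since 60 = 12·5, m = 5·(12q), so 5 ∣ m.

(⟸) This fails: take m = 20. Both 4 ∣ 20 and 5 ∣ 20, yet 20 is not a multiple of 60 (since 20 = 0·60 + 20), so 60 ∤ 20.

Not equivalent: only (⇒) holds.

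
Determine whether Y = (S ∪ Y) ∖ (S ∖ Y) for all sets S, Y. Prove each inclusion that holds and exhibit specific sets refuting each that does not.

(⊆) Let x ∈ Y. Then either x ∈ Y and x ∉ S; or x ∈ S ∩ Y. In each case x ∈ (S ∪ Y) ∖ (S ∖ Y), so Y ⊆ (S ∪ Y) ∖ (S ∖ Y).

(⊇) Let x ∈ (S ∪ Y) ∖ (S ∖ Y). Then either x ∈ Y and x ∉ S; or x ∈ S ∩ Y. In each case x ∈ Y, so (S ∪ Y) ∖ (S ∖ Y) ⊆ Y.

Both inclusions hold.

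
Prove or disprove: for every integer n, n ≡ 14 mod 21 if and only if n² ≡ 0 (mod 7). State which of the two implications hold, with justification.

The forward direction holds; the converse fails.

(⟸) This fails: take n = 0. Then 0² = 0 ≡ 0 (mod 7), yet 0 ≡ 0 (mod 21), not 14.

(⟹) Suppose n ≡ 14 (mod 21). Then n² ≡ 14² = 196 (mod 21), and since 7 ∣ 21, also n² ≡ 0 (mod 7).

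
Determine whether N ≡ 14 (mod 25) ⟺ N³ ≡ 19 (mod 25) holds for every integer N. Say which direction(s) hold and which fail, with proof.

(⇒) Suppose N ≡ 14 (mod 25). Write N = 25j + 14. Then (25j + 14)³ = 15625j³ + 26250j² + 14700j + 2744 = 25(625j³ + 1050j² + 588j + 109) + 19, so N³ ≡ 19 (mod 25).

(⇐) Conversely, suppose N³ ≡ 19 (mod 25). The only residue r in {0, …, 24} with r³ ≡ 19 (mod 25) is r = 14, so N ≡ 14 (mod 25).

The biconditional holds.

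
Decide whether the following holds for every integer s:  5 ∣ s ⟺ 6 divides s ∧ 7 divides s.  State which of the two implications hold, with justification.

(⇒) This fails: take s = 5. Certainly 5 ∣ 5, but 6 ∤ 5.

(⇐) This fails: take s = 42. Both 6 ∣ 42 and 7 ∣ 42, yet 42 is not a multiple of 5 (since 42 = 8·5 + 2), so 5 ∤ 42.

Neither implication holds.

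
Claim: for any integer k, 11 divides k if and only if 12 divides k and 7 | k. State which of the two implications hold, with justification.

Both directions fail.

(⇒) This fails: take k = 11. Certainly 11 ∣ 11, but 12 ∤ 11.

(⇐) This fails: take k = 84. Both 12 ∣ 84 and 7 ∣ 84, yet 84 is not a multiple of 11 (since 84 = 7·11 + 7), so 11 ∤ 84.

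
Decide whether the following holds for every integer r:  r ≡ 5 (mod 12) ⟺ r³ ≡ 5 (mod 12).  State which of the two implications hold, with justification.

(←) For the converse, argue contrapositively. If r ≢ 5 (mod 12), then r is congruent to one of 0, 1, 2, 3, 4, 6, 7, 8, 9, 10, 11 modulo 12, and these give r³ ≡ 0, 1, 8, 3, 4, 0, 7, 8, 9, 4, 11 respectively — never 5.

(→) Suppose r ≡ 5 (mod 12). Write r = 12j + 5. Then (12j + 5)³ = 1728j³ + 2160j² + 900j + 125 = 12(144j³ + 180j² + 75j + 10) + 5, so r³ ≡ 5 (mod 12).

The biconditional holds.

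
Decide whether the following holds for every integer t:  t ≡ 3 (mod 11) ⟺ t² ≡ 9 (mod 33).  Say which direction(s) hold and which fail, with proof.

Both directions fail.

(→) This fails: take t = 14. Then 14 ≡ 3 (mod 11), but 14² = 196 ≡ 31 (mod 33), not 9.

(←) This fails: take t = 30. Then 30² = 900 ≡ 9 (mod 33), yet 30 ≡ 8 (mod 11), not 3.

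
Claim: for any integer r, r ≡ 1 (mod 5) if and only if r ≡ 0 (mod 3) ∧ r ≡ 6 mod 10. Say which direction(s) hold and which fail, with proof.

(⇒) This fails: r = 1 gives 1 ≡ 1 (mod 5) but 1 ≡ 1 (mod 3), so the conjunction on the right does not hold.

(⇐) Conversely, if r ≡ 0 (mod 3) and r ≡ 6 (mod 10), then by the Chinese remainder theorem r ≡ 6 (mod 30). Since 6 ≡ 1 (mod 5) and 5 ∣ 30, we get r ≡ 1 (mod 5).

The forward direction fails; the converse holds.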